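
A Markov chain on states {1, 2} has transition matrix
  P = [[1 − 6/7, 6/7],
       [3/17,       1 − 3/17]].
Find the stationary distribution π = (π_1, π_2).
π_1 = 7/41, π_2 = 34/41

Solve πP = π with π_1 + π_2 = 1. From πP = π: π_1 · (1 − 6/7) + π_2 · 3/17 = π_1 ⇒ π_2 · 3/17 = π_1 · 6/7 ⇒ π_2/π_1 = (6/7)/(3/17) = 34/7. Together with π_1 + π_2 = 1:
  π_1 = (3/17)/(6/7 + 3/17) = (3/17)/(123/119) = 7/41,
  π_2 = (6/7)/(6/7 + 3/17) = (6/7)/(123/119) = 34/41.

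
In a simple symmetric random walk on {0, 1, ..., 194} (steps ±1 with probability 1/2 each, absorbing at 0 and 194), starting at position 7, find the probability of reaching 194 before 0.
P(hit 194 before 0) = 7/194

Let u_k = P(hit 194 before 0 | start at k). Then u_0 = 0, u_194 = 1, and u_k = u_{k-1}/2 + u_{k+1}/2 for 1 ≤ k ≤ 193. This harmonic recurrence is solved by u_k = k/194, giving u_7 = 7/194.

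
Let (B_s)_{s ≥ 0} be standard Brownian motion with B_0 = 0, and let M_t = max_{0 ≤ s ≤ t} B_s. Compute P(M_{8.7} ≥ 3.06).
P(M_{8.7} ≥ 3.06) = 2·P(B_{8.7} ≥ 3.06) = 2(1 − Φ(3.06/√8.7)) ≈ 0.2995

By the reflection principle for Brownian motion, P(M_t ≥ a) = 2 · P(B_t ≥ a) for a ≥ 0. Since B_t ~ N(0, t), P(B_t ≥ 3.06) = 1 − Φ(3.06/√t) = 1 − Φ(3.06/√8.7) = 1 − Φ(1.0374). So
  P(M_{8.7} ≥ 3.06) = 2(1 − Φ(1.0374)) ≈ 0.2995.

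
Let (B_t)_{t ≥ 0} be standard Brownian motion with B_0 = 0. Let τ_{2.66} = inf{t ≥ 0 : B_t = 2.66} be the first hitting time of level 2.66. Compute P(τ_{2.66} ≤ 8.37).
P(τ_{2.66} ≤ 8.37) = 2(1 − Φ(2.66/√8.37)) = 2(1 − Φ(0.9194)) ≈ 0.3579

By the reflection principle for standard BM, P(τ_b ≤ t) = 2 · P(B_t ≥ b). Since B_t ~ N(0, t), P(B_t ≥ 2.66) = 1 − Φ(2.66/√t) = 1 − Φ(2.66/√8.37) = 1 − Φ(0.9194) ≈ 0.17894. Doubling: P(τ_{2.66} ≤ 8.37) ≈ 2 · 0.17894 = 0.35788 ≈ 0.3579.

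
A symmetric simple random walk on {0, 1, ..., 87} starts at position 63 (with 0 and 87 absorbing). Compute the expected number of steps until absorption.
E[τ | X_0 = 63] = 1512

Let v_k = E[τ | X_0 = k]. Boundary: v_0 = v_87 = 0. Recurrence: v_k = 1 + (v_{k-1} + v_{k+1})/2 for 1 ≤ k ≤ 86. The particular solution to v_k − (v_{k-1} + v_{k+1})/2 = 1 is v_k = −k^2. Adding homogeneous solution A + B k and matching boundaries gives v_k = k (87 − k). Substituting k = 63: v_63 = 63 · 24 = 1512.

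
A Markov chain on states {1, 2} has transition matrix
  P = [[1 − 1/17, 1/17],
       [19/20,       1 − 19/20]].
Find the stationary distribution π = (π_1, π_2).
π_1 = 323/343, π_2 = 20/343

Solve πP = π with π_1 + π_2 = 1. From πP = π: π_1 · (1 − 1/17) + π_2 · 19/20 = π_1 ⇒ π_2 · 19/20 = π_1 · 1/17 ⇒ π_2/π_1 = (1/17)/(19/20) = 20/323. Together with π_1 + π_2 = 1:
  π_1 = (19/20)/(1/17 + 19/20) = (19/20)/(343/340) = 323/343,
  π_2 = (1/17)/(1/17 + 19/20) = (1/17)/(343/340) = 20/343.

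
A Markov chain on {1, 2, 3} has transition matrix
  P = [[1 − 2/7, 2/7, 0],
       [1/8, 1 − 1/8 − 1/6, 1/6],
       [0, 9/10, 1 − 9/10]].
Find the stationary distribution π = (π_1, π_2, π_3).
π = (189/701, 432/701, 80/701)

This is a birth-death chain on three states, which satisfies detailed balance: π_1 · P_{12} = π_2 · P_{21} and π_2 · P_{23} = π_3 · P_{32}.
From π_1 · 2/7 = π_2 · 1/8: π_2/π_1 = (2/7)/(1/8) = 16/7.
From π_2 · 1/6 = π_3 · 9/10: π_3/π_2 = (1/6)/(9/10) = 5/27.
Take π_1 proportional to 1; then unnormalized π = (1, 16/7, 80/189). Normalize by dividing by the sum 701/189:
  π = (189/701, 432/701, 80/701).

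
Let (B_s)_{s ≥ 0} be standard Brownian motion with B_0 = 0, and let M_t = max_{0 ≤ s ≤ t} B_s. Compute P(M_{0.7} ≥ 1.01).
P(M_{0.7} ≥ 1.01) = 2·P(B_{0.7} ≥ 1.01) = 2(1 − Φ(1.01/√0.7)) ≈ 0.2274

By the reflection principle for Brownian motion, P(M_t ≥ a) = 2 · P(B_t ≥ a) for a ≥ 0. Since B_t ~ N(0, t), P(B_t ≥ 1.01) = 1 − Φ(1.01/√t) = 1 − Φ(1.01/√0.7) = 1 − Φ(1.2072). So
  P(M_{0.7} ≥ 1.01) = 2(1 − Φ(1.2072)) ≈ 0.2274.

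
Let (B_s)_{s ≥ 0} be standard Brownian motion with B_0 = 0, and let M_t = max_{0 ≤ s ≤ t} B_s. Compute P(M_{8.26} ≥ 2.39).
P(M_{8.26} ≥ 2.39) = 2·P(B_{8.26} ≥ 2.39) = 2(1 − Φ(2.39/√8.26)) ≈ 0.4056

By the reflection principle for Brownian motion, P(M_t ≥ a) = 2 · P(B_t ≥ a) for a ≥ 0. Since B_t ~ N(0, t), P(B_t ≥ 2.39) = 1 − Φ(2.39/√t) = 1 − Φ(2.39/√8.26) = 1 − Φ(0.8316). So
  P(M_{8.26} ≥ 2.39) = 2(1 − Φ(0.8316)) ≈ 0.4056.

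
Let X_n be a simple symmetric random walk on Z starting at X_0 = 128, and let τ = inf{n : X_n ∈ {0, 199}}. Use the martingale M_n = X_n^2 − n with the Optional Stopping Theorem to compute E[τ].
E[τ] = 9088

M_n = X_n^2 − n is a martingale (since E[X_{n+1}^2 | F_n] = X_n^2 + 1). By OST (τ has finite mean in a bounded region), E[M_τ] = E[M_0] = X_0^2 − 0 = 128^2 = 16384. Also E[M_τ] = E[X_τ^2] − E[τ]. The walk exits at 0 or 199, with P(hit 199 first) = 128/199, so E[X_τ^2] = 199^2 · 128/199 + 0 = 25472. Thus E[τ] = E[X_τ^2] − E[M_τ] = 25472 − 16384 = 9088 = 128(199 − 128) = 9088.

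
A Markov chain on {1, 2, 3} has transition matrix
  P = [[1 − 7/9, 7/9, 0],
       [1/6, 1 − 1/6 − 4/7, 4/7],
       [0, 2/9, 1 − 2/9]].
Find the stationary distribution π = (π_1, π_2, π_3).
π = (3/53, 14/53, 36/53)

This is a birth-death chain on three states, which satisfies detailed balance: π_1 · P_{12} = π_2 · P_{21} and π_2 · P_{23} = π_3 · P_{32}.
From π_1 · 7/9 = π_2 · 1/6: π_2/π_1 = (7/9)/(1/6) = 14/3.
From π_2 · 4/7 = π_3 · 2/9: π_3/π_2 = (4/7)/(2/9) = 18/7.
Take π_1 proportional to 1; then unnormalized π = (1, 14/3, 12). Normalize by dividing by the sum 53/3:
  π = (3/53, 14/53, 36/53).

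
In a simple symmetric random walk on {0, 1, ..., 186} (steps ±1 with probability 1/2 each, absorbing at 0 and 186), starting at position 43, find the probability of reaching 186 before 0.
P(hit 186 before 0) = 43/186

Let u_k = P(hit 186 before 0 | start at k). Then u_0 = 0, u_186 = 1, and u_k = u_{k-1}/2 + u_{k+1}/2 for 1 ≤ k ≤ 185. This harmonic recurrence is solved by u_k = k/186, giving u_43 = 43/186.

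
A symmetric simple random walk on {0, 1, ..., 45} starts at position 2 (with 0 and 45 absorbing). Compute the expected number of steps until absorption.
E[τ | X_0 = 2] = 86

Let v_k = E[τ | X_0 = k]. Boundary: v_0 = v_45 = 0. Recurrence: v_k = 1 + (v_{k-1} + v_{k+1})/2 for 1 ≤ k ≤ 44. The particular solution to v_k − (v_{k-1} + v_{k+1})/2 = 1 is v_k = −k^2. Adding homogeneous solution A + B k and matching boundaries gives v_k = k (45 − k). Substituting k = 2: v_2 = 2 · 43 = 86.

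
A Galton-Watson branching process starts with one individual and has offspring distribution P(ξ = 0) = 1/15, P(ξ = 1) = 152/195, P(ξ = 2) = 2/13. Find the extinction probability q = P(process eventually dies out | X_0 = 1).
q = 13/30

The pgf is f(s) = 1/15 + 152/195·s + 2/13·s². The extinction probability q is the smallest fixed point of f in [0, 1]. Setting s = f(s):
  2/13·s² + (152/195 − 1)·s + 1/15 = 0
  2/13·s² − (1/15 + 2/13)·s + 1/15 = 0
which factors as (s − 1)·(2/13·s − 1/15) = 0, giving roots s = 1 and s = (1/15)/(2/13) = 13/30.
Mean offspring μ = 152/195 + 2·2/13 = 212/195 > 1 (supercritical), so q < 1. The extinction probability is the smaller root: q = (1/15)/(2/13) = 13/30.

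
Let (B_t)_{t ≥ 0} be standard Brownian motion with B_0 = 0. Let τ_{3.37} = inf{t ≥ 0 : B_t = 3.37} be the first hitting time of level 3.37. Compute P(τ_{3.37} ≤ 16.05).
P(τ_{3.37} ≤ 16.05) = 2(1 − Φ(3.37/√16.05)) = 2(1 − Φ(0.8412)) ≈ 0.4002

By the reflection principle for standard BM, P(τ_b ≤ t) = 2 · P(B_t ≥ b). Since B_t ~ N(0, t), P(B_t ≥ 3.37) = 1 − Φ(3.37/√t) = 1 − Φ(3.37/√16.05) = 1 − Φ(0.8412) ≈ 0.20012. Doubling: P(τ_{3.37} ≤ 16.05) ≈ 2 · 0.20012 = 0.40024 ≈ 0.4002.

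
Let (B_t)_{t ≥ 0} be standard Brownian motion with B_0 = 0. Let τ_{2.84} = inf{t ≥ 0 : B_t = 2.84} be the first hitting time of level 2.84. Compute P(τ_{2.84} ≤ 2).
P(τ_{2.84} ≤ 2) = 2(1 − Φ(2.84/√2)) = 2(1 − Φ(2.0082)) ≈ 0.0446

By the reflection principle for standard BM, P(τ_b ≤ t) = 2 · P(B_t ≥ b). Since B_t ~ N(0, t), P(B_t ≥ 2.84) = 1 − Φ(2.84/√t) = 1 − Φ(2.84/√2) = 1 − Φ(2.0082) ≈ 0.02231. Doubling: P(τ_{2.84} ≤ 2) ≈ 2 · 0.02231 = 0.04462 ≈ 0.0446.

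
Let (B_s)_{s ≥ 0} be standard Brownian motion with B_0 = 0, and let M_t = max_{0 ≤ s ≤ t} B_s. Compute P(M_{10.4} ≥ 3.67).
P(M_{10.4} ≥ 3.67) = 2·P(B_{10.4} ≥ 3.67) = 2(1 − Φ(3.67/√10.4)) ≈ 0.2551

By the reflection principle for Brownian motion, P(M_t ≥ a) = 2 · P(B_t ≥ a) for a ≥ 0. Since B_t ~ N(0, t), P(B_t ≥ 3.67) = 1 − Φ(3.67/√t) = 1 − Φ(3.67/√10.4) = 1 − Φ(1.1380). So
  P(M_{10.4} ≥ 3.67) = 2(1 − Φ(1.1380)) ≈ 0.2551.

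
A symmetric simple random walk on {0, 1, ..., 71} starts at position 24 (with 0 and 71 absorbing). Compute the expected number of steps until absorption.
E[τ | X_0 = 24] = 1128

Let v_k = E[τ | X_0 = k]. Boundary: v_0 = v_71 = 0. Recurrence: v_k = 1 + (v_{k-1} + v_{k+1})/2 for 1 ≤ k ≤ 70. The particular solution to v_k − (v_{k-1} + v_{k+1})/2 = 1 is v_k = −k^2. Adding homogeneous solution A + B k and matching boundaries gives v_k = k (71 − k). Substituting k = 24: v_24 = 24 · 47 = 1128.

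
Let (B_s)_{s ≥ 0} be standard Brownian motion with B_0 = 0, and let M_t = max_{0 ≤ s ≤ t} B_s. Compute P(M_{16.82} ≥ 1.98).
P(M_{16.82} ≥ 1.98) = 2·P(B_{16.82} ≥ 1.98) = 2(1 − Φ(1.98/√16.82)) ≈ 0.6292

By the reflection principle for Brownian motion, P(M_t ≥ a) = 2 · P(B_t ≥ a) for a ≥ 0. Since B_t ~ N(0, t), P(B_t ≥ 1.98) = 1 − Φ(1.98/√t) = 1 − Φ(1.98/√16.82) = 1 − Φ(0.4828). So
  P(M_{16.82} ≥ 1.98) = 2(1 − Φ(0.4828)) ≈ 0.6292.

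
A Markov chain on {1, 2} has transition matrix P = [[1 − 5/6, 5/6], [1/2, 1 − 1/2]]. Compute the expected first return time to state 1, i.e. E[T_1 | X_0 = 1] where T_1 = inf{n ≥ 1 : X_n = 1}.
E[T_1 | X_0 = 1] = 1/π_1 = 8/3

For an irreducible recurrent Markov chain with stationary distribution π, E[T_i | X_0 = i] = 1/π_i (Kac's formula). Here π_1 = (1/2)/(5/6 + 1/2) = (1/2)/(4/3) = 3/8, so E[T_1 | X_0 = 1] = 1/π_1 = (5/6 + 1/2)/(1/2) = (4/3)/(1/2) = 8/3.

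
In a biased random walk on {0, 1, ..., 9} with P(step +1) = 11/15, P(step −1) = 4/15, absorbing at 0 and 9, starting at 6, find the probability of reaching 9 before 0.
P(hit 9 before 0) = (1 − (4/11)^6) / (1 − (4/11)^9) = 1856745/1860841

Let u_k denote P(reach 9 before 0 | start at k). Boundary: u_0 = 0, u_9 = 1. Recurrence: u_k = 11/15·u_{k+1} + 4/15·u_{k-1} for 1 ≤ k ≤ 8. Try u_k = A + B·r^k with r = q/p = (4/15)/(11/15) = 4/11. Substitution satisfies the recurrence; boundary conditions give:
  u_k = (1 − r^k) / (1 − r^N) = (1 − (4/11)^6) / (1 − (4/11)^9) = 1856745/1860841.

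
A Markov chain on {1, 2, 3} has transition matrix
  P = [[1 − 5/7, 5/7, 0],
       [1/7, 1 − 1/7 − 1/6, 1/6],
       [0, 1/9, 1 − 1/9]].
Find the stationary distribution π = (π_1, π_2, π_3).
π = (2/27, 10/27, 5/9)

This is a birth-death chain on three states, which satisfies detailed balance: π_1 · P_{12} = π_2 · P_{21} and π_2 · P_{23} = π_3 · P_{32}.
From π_1 · 5/7 = π_2 · 1/7: π_2/π_1 = (5/7)/(1/7) = 5.
From π_2 · 1/6 = π_3 · 1/9: π_3/π_2 = (1/6)/(1/9) = 3/2.
Take π_1 proportional to 1; then unnormalized π = (1, 5, 15/2). Normalize by dividing by the sum 27/2:
  π = (2/27, 10/27, 5/9).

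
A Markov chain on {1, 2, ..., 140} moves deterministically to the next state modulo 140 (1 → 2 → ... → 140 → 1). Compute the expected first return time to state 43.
E[T_43 | X_0 = 43] = 140

The chain cycles deterministically, so starting at state 43 it returns in exactly 140 steps. Equivalently, the stationary distribution is uniform π_j = 1/140 for every state j, so by Kac's formula E[T_43] = 1/π_43 = 140.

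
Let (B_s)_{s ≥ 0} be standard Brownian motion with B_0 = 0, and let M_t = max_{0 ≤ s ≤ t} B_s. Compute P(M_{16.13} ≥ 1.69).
P(M_{16.13} ≥ 1.69) = 2·P(B_{16.13} ≥ 1.69) = 2(1 − Φ(1.69/√16.13)) ≈ 0.6739

By the reflection principle for Brownian motion, P(M_t ≥ a) = 2 · P(B_t ≥ a) for a ≥ 0. Since B_t ~ N(0, t), P(B_t ≥ 1.69) = 1 − Φ(1.69/√t) = 1 − Φ(1.69/√16.13) = 1 − Φ(0.4208). So
  P(M_{16.13} ≥ 1.69) = 2(1 − Φ(0.4208)) ≈ 0.6739.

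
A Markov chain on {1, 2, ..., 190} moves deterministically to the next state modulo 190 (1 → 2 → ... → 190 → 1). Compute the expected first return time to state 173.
E[T_173 | X_0 = 173] = 190

The chain cycles deterministically, so starting at state 173 it returns in exactly 190 steps. Equivalently, the stationary distribution is uniform π_j = 1/190 for every state j, so by Kac's formula E[T_173] = 1/π_173 = 190.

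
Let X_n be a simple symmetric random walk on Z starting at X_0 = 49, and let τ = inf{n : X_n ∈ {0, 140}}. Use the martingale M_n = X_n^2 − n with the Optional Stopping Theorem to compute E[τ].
E[τ] = 4459

M_n = X_n^2 − n is a martingale (since E[X_{n+1}^2 | F_n] = X_n^2 + 1). By OST (τ has finite mean in a bounded region), E[M_τ] = E[M_0] = X_0^2 − 0 = 49^2 = 2401. Also E[M_τ] = E[X_τ^2] − E[τ]. The walk exits at 0 or 140, with P(hit 140 first) = 49/140, so E[X_τ^2] = 140^2 · 49/140 + 0 = 6860. Thus E[τ] = E[X_τ^2] − E[M_τ] = 6860 − 2401 = 4459 = 49(140 − 49) = 4459.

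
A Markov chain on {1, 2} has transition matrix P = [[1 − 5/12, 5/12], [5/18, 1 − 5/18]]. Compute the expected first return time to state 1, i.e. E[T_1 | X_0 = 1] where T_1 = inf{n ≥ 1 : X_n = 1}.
E[T_1 | X_0 = 1] = 1/π_1 = 5/2

For an irreducible recurrent Markov chain with stationary distribution π, E[T_i | X_0 = i] = 1/π_i (Kac's formula). Here π_1 = (5/18)/(5/12 + 5/18) = (5/18)/(25/36) = 2/5, so E[T_1 | X_0 = 1] = 1/π_1 = (5/12 + 5/18)/(5/18) = (25/36)/(5/18) = 5/2.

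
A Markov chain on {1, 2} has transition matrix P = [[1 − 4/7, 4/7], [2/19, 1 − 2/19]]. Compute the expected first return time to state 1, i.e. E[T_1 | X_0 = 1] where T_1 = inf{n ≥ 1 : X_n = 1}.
E[T_1 | X_0 = 1] = 1/π_1 = 45/7

For an irreducible recurrent Markov chain with stationary distribution π, E[T_i | X_0 = i] = 1/π_i (Kac's formula). Here π_1 = (2/19)/(4/7 + 2/19) = (2/19)/(90/133) = 7/45, so E[T_1 | X_0 = 1] = 1/π_1 = (4/7 + 2/19)/(2/19) = (90/133)/(2/19) = 45/7.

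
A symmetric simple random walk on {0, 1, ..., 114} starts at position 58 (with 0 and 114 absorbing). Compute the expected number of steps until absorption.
E[τ | X_0 = 58] = 3248

Let v_k = E[τ | X_0 = k]. Boundary: v_0 = v_114 = 0. Recurrence: v_k = 1 + (v_{k-1} + v_{k+1})/2 for 1 ≤ k ≤ 113. The particular solution to v_k − (v_{k-1} + v_{k+1})/2 = 1 is v_k = −k^2. Adding homogeneous solution A + B k and matching boundaries gives v_k = k (114 − k). Substituting k = 58: v_58 = 58 · 56 = 3248.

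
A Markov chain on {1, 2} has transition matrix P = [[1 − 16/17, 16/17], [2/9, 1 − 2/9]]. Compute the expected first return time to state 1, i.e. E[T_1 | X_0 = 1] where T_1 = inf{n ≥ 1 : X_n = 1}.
E[T_1 | X_0 = 1] = 1/π_1 = 89/17

For an irreducible recurrent Markov chain with stationary distribution π, E[T_i | X_0 = i] = 1/π_i (Kac's formula). Here π_1 = (2/9)/(16/17 + 2/9) = (2/9)/(178/153) = 17/89, so E[T_1 | X_0 = 1] = 1/π_1 = (16/17 + 2/9)/(2/9) = (178/153)/(2/9) = 89/17.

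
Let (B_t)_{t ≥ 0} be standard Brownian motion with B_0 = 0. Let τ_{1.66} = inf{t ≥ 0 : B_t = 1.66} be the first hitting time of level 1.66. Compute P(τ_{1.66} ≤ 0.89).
P(τ_{1.66} ≤ 0.89) = 2(1 − Φ(1.66/√0.89)) = 2(1 − Φ(1.7596)) ≈ 0.0785

By the reflection principle for standard BM, P(τ_b ≤ t) = 2 · P(B_t ≥ b). Since B_t ~ N(0, t), P(B_t ≥ 1.66) = 1 − Φ(1.66/√t) = 1 − Φ(1.66/√0.89) = 1 − Φ(1.7596) ≈ 0.03924. Doubling: P(τ_{1.66} ≤ 0.89) ≈ 2 · 0.03924 = 0.07848 ≈ 0.0785.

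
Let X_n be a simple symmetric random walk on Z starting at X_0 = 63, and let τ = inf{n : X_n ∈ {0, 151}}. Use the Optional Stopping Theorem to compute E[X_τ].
E[X_τ] = 63

X_n is a martingale and τ is a bounded-mean stopping time (indeed τ is finite a.s. with bounded expectation since the walk is in a bounded region). By the OST, E[X_τ] = E[X_0] = 63. Equivalently: E[X_τ] = 151 · P(hit 151 first) + 0 · P(hit 0 first) = 151 · (63/151) = 63.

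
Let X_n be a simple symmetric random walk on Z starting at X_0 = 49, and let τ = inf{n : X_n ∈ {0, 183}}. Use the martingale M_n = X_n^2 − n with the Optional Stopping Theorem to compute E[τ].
E[τ] = 6566

M_n = X_n^2 − n is a martingale (since E[X_{n+1}^2 | F_n] = X_n^2 + 1). By OST (τ has finite mean in a bounded region), E[M_τ] = E[M_0] = X_0^2 − 0 = 49^2 = 2401. Also E[M_τ] = E[X_τ^2] − E[τ]. The walk exits at 0 or 183, with P(hit 183 first) = 49/183, so E[X_τ^2] = 183^2 · 49/183 + 0 = 8967. Thus E[τ] = E[X_τ^2] − E[M_τ] = 8967 − 2401 = 6566 = 49(183 − 49) = 6566.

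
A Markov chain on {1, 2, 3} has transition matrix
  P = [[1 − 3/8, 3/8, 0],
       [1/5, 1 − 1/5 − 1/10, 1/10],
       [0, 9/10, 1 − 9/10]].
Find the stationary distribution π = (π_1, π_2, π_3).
π = (12/37, 45/74, 5/74)

This is a birth-death chain on three states, which satisfies detailed balance: π_1 · P_{12} = π_2 · P_{21} and π_2 · P_{23} = π_3 · P_{32}.
From π_1 · 3/8 = π_2 · 1/5: π_2/π_1 = (3/8)/(1/5) = 15/8.
From π_2 · 1/10 = π_3 · 9/10: π_3/π_2 = (1/10)/(9/10) = 1/9.
Take π_1 proportional to 1; then unnormalized π = (1, 15/8, 5/24). Normalize by dividing by the sum 37/12:
  π = (12/37, 45/74, 5/74).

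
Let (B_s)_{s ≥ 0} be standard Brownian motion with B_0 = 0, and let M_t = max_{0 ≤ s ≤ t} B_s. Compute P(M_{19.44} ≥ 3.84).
P(M_{19.44} ≥ 3.84) = 2·P(B_{19.44} ≥ 3.84) = 2(1 − Φ(3.84/√19.44)) ≈ 0.3838

By the reflection principle for Brownian motion, P(M_t ≥ a) = 2 · P(B_t ≥ a) for a ≥ 0. Since B_t ~ N(0, t), P(B_t ≥ 3.84) = 1 − Φ(3.84/√t) = 1 − Φ(3.84/√19.44) = 1 − Φ(0.8709). So
  P(M_{19.44} ≥ 3.84) = 2(1 − Φ(0.8709)) ≈ 0.3838.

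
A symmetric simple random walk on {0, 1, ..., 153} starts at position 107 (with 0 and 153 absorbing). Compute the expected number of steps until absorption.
E[τ | X_0 = 107] = 4922

Let v_k = E[τ | X_0 = k]. Boundary: v_0 = v_153 = 0. Recurrence: v_k = 1 + (v_{k-1} + v_{k+1})/2 for 1 ≤ k ≤ 152. The particular solution to v_k − (v_{k-1} + v_{k+1})/2 = 1 is v_k = −k^2. Adding homogeneous solution A + B k and matching boundaries gives v_k = k (153 − k). Substituting k = 107: v_107 = 107 · 46 = 4922.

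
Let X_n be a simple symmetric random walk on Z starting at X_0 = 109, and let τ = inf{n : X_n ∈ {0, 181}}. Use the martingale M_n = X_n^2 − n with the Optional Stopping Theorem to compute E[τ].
E[τ] = 7848

M_n = X_n^2 − n is a martingale (since E[X_{n+1}^2 | F_n] = X_n^2 + 1). By OST (τ has finite mean in a bounded region), E[M_τ] = E[M_0] = X_0^2 − 0 = 109^2 = 11881. Also E[M_τ] = E[X_τ^2] − E[τ]. The walk exits at 0 or 181, with P(hit 181 first) = 109/181, so E[X_τ^2] = 181^2 · 109/181 + 0 = 19729. Thus E[τ] = E[X_τ^2] − E[M_τ] = 19729 − 11881 = 7848 = 109(181 − 109) = 7848.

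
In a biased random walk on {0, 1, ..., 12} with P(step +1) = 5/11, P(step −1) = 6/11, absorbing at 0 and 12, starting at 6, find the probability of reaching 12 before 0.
P(hit 12 before 0) = (1 − (6/5)^6) / (1 − (6/5)^12) = 15625/62281

Let u_k denote P(reach 12 before 0 | start at k). Boundary: u_0 = 0, u_12 = 1. Recurrence: u_k = 5/11·u_{k+1} + 6/11·u_{k-1} for 1 ≤ k ≤ 11. Try u_k = A + B·r^k with r = q/p = (6/11)/(5/11) = 6/5. Substitution satisfies the recurrence; boundary conditions give:
  u_k = (1 − r^k) / (1 − r^N) = (1 − (6/5)^6) / (1 − (6/5)^12) = 15625/62281.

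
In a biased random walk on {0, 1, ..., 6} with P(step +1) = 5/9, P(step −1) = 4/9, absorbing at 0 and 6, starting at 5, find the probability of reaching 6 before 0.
P(hit 6 before 0) = (1 − (4/5)^5) / (1 − (4/5)^6) = 10505/11529

Let u_k denote P(reach 6 before 0 | start at k). Boundary: u_0 = 0, u_6 = 1. Recurrence: u_k = 5/9·u_{k+1} + 4/9·u_{k-1} for 1 ≤ k ≤ 5. Try u_k = A + B·r^k with r = q/p = (4/9)/(5/9) = 4/5. Substitution satisfies the recurrence; boundary conditions give:
  u_k = (1 − r^k) / (1 − r^N) = (1 − (4/5)^5) / (1 − (4/5)^6) = 10505/11529.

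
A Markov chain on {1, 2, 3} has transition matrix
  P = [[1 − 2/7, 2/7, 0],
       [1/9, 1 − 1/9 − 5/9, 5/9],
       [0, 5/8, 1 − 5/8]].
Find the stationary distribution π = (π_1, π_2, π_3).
π = (7/41, 18/41, 16/41)

This is a birth-death chain on three states, which satisfies detailed balance: π_1 · P_{12} = π_2 · P_{21} and π_2 · P_{23} = π_3 · P_{32}.
From π_1 · 2/7 = π_2 · 1/9: π_2/π_1 = (2/7)/(1/9) = 18/7.
From π_2 · 5/9 = π_3 · 5/8: π_3/π_2 = (5/9)/(5/8) = 8/9.
Take π_1 proportional to 1; then unnormalized π = (1, 18/7, 16/7). Normalize by dividing by the sum 41/7:
  π = (7/41, 18/41, 16/41).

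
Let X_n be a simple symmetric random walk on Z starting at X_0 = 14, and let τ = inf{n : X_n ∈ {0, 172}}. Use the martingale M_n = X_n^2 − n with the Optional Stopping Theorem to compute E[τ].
E[τ] = 2212

M_n = X_n^2 − n is a martingale (since E[X_{n+1}^2 | F_n] = X_n^2 + 1). By OST (τ has finite mean in a bounded region), E[M_τ] = E[M_0] = X_0^2 − 0 = 14^2 = 196. Also E[M_τ] = E[X_τ^2] − E[τ]. The walk exits at 0 or 172, with P(hit 172 first) = 14/172, so E[X_τ^2] = 172^2 · 14/172 + 0 = 2408. Thus E[τ] = E[X_τ^2] − E[M_τ] = 2408 − 196 = 2212 = 14(172 − 14) = 2212.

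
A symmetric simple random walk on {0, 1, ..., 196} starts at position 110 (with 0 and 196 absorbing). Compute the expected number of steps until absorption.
E[τ | X_0 = 110] = 9460

Let v_k = E[τ | X_0 = k]. Boundary: v_0 = v_196 = 0. Recurrence: v_k = 1 + (v_{k-1} + v_{k+1})/2 for 1 ≤ k ≤ 195. The particular solution to v_k − (v_{k-1} + v_{k+1})/2 = 1 is v_k = −k^2. Adding homogeneous solution A + B k and matching boundaries gives v_k = k (196 − k). Substituting k = 110: v_110 = 110 · 86 = 9460.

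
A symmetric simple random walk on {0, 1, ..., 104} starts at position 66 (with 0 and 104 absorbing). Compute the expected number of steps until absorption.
E[τ | X_0 = 66] = 2508

Let v_k = E[τ | X_0 = k]. Boundary: v_0 = v_104 = 0. Recurrence: v_k = 1 + (v_{k-1} + v_{k+1})/2 for 1 ≤ k ≤ 103. The particular solution to v_k − (v_{k-1} + v_{k+1})/2 = 1 is v_k = −k^2. Adding homogeneous solution A + B k and matching boundaries gives v_k = k (104 − k). Substituting k = 66: v_66 = 66 · 38 = 2508.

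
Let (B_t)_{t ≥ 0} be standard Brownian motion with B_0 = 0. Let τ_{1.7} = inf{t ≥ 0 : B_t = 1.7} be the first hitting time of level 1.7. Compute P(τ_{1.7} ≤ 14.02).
P(τ_{1.7} ≤ 14.02) = 2(1 − Φ(1.7/√14.02)) = 2(1 − Φ(0.4540)) ≈ 0.6498

By the reflection principle for standard BM, P(τ_b ≤ t) = 2 · P(B_t ≥ b). Since B_t ~ N(0, t), P(B_t ≥ 1.7) = 1 − Φ(1.7/√t) = 1 − Φ(1.7/√14.02) = 1 − Φ(0.4540) ≈ 0.32491. Doubling: P(τ_{1.7} ≤ 14.02) ≈ 2 · 0.32491 = 0.64982 ≈ 0.6498.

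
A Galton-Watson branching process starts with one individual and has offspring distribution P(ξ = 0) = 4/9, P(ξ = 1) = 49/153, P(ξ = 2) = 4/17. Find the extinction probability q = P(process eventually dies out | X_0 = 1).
q = 1

Mean offspring μ = 0·4/9 + 1·49/153 + 2·4/17 = 121/153 ≤ 1. For μ ≤ 1 with offspring not concentrated at 1, the Galton-Watson process goes extinct almost surely, so q = 1.
(Algebraic check: The pgf is f(s) = 4/9 + 49/153·s + 4/17·s². The extinction probability q is the smallest fixed point of f in [0, 1]. Setting s = f(s):
  4/17·s² + (49/153 − 1)·s + 4/9 = 0
  4/17·s² − (4/9 + 4/17)·s + 4/9 = 0
which factors as (s − 1)·(4/17·s − 4/9) = 0, giving roots s = 1 and s = (4/9)/(4/17) = 17/9. Since 17/9 ≥ 1, the smallest root in [0, 1] is s = 1.)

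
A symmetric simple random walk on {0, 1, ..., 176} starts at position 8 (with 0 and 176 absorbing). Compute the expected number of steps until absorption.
E[τ | X_0 = 8] = 1344

Let v_k = E[τ | X_0 = k]. Boundary: v_0 = v_176 = 0. Recurrence: v_k = 1 + (v_{k-1} + v_{k+1})/2 for 1 ≤ k ≤ 175. The particular solution to v_k − (v_{k-1} + v_{k+1})/2 = 1 is v_k = −k^2. Adding homogeneous solution A + B k and matching boundaries gives v_k = k (176 − k). Substituting k = 8: v_8 = 8 · 168 = 1344.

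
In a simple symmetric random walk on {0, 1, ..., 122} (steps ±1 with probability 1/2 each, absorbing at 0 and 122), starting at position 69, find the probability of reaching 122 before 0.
P(hit 122 before 0) = 69/122

Let u_k = P(hit 122 before 0 | start at k). Then u_0 = 0, u_122 = 1, and u_k = u_{k-1}/2 + u_{k+1}/2 for 1 ≤ k ≤ 121. This harmonic recurrence is solved by u_k = k/122, giving u_69 = 69/122.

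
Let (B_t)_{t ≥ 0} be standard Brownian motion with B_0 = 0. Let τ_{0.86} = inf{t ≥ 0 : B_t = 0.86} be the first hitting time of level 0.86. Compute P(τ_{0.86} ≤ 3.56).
P(τ_{0.86} ≤ 3.56) = 2(1 − Φ(0.86/√3.56)) = 2(1 − Φ(0.4558)) ≈ 0.6485

By the reflection principle for standard BM, P(τ_b ≤ t) = 2 · P(B_t ≥ b). Since B_t ~ N(0, t), P(B_t ≥ 0.86) = 1 − Φ(0.86/√t) = 1 − Φ(0.86/√3.56) = 1 − Φ(0.4558) ≈ 0.32427. Doubling: P(τ_{0.86} ≤ 3.56) ≈ 2 · 0.32427 = 0.64854 ≈ 0.6485.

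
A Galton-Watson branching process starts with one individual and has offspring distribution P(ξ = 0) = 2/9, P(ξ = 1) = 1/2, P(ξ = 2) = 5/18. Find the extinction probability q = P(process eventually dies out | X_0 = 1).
q = 4/5

The pgf is f(s) = 2/9 + 1/2·s + 5/18·s². The extinction probability q is the smallest fixed point of f in [0, 1]. Setting s = f(s):
  5/18·s² + (1/2 − 1)·s + 2/9 = 0
  5/18·s² − (2/9 + 5/18)·s + 2/9 = 0
which factors as (s − 1)·(5/18·s − 2/9) = 0, giving roots s = 1 and s = (2/9)/(5/18) = 4/5.
Mean offspring μ = 1/2 + 2·5/18 = 19/18 > 1 (supercritical), so q < 1. The extinction probability is the smaller root: q = (2/9)/(5/18) = 4/5.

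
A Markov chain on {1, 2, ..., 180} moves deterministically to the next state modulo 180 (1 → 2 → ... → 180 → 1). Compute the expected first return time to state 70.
E[T_70 | X_0 = 70] = 180

The chain cycles deterministically, so starting at state 70 it returns in exactly 180 steps. Equivalently, the stationary distribution is uniform π_j = 1/180 for every state j, so by Kac's formula E[T_70] = 1/π_70 = 180.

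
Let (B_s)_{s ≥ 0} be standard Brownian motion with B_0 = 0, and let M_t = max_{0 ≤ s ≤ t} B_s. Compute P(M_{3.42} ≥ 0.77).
P(M_{3.42} ≥ 0.77) = 2·P(B_{3.42} ≥ 0.77) = 2(1 − Φ(0.77/√3.42)) ≈ 0.6771

By the reflection principle for Brownian motion, P(M_t ≥ a) = 2 · P(B_t ≥ a) for a ≥ 0. Since B_t ~ N(0, t), P(B_t ≥ 0.77) = 1 − Φ(0.77/√t) = 1 − Φ(0.77/√3.42) = 1 − Φ(0.4164). So
  P(M_{3.42} ≥ 0.77) = 2(1 − Φ(0.4164)) ≈ 0.6771.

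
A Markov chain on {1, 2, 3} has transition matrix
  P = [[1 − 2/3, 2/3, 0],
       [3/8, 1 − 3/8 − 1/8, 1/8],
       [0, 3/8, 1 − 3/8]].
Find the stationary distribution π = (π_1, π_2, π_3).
π = (27/91, 48/91, 16/91)

This is a birth-death chain on three states, which satisfies detailed balance: π_1 · P_{12} = π_2 · P_{21} and π_2 · P_{23} = π_3 · P_{32}.
From π_1 · 2/3 = π_2 · 3/8: π_2/π_1 = (2/3)/(3/8) = 16/9.
From π_2 · 1/8 = π_3 · 3/8: π_3/π_2 = (1/8)/(3/8) = 1/3.
Take π_1 proportional to 1; then unnormalized π = (1, 16/9, 16/27). Normalize by dividing by the sum 91/27:
  π = (27/91, 48/91, 16/91).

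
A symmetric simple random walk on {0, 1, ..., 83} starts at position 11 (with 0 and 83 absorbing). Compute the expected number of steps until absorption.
E[τ | X_0 = 11] = 792

Let v_k = E[τ | X_0 = k]. Boundary: v_0 = v_83 = 0. Recurrence: v_k = 1 + (v_{k-1} + v_{k+1})/2 for 1 ≤ k ≤ 82. The particular solution to v_k − (v_{k-1} + v_{k+1})/2 = 1 is v_k = −k^2. Adding homogeneous solution A + B k and matching boundaries gives v_k = k (83 − k). Substituting k = 11: v_11 = 11 · 72 = 792.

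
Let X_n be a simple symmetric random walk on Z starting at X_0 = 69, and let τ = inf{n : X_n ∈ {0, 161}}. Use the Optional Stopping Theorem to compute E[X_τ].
E[X_τ] = 69

X_n is a martingale and τ is a bounded-mean stopping time (indeed τ is finite a.s. with bounded expectation since the walk is in a bounded region). By the OST, E[X_τ] = E[X_0] = 69. Equivalently: E[X_τ] = 161 · P(hit 161 first) + 0 · P(hit 0 first) = 161 · (69/161) = 69.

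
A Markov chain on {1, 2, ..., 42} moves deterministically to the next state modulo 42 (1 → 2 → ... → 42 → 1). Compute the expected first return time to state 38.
E[T_38 | X_0 = 38] = 42

The chain cycles deterministically, so starting at state 38 it returns in exactly 42 steps. Equivalently, the stationary distribution is uniform π_j = 1/42 for every state j, so by Kac's formula E[T_38] = 1/π_38 = 42.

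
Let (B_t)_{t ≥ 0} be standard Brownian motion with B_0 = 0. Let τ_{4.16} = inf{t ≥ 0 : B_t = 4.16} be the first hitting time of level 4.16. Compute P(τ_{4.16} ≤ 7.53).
P(τ_{4.16} ≤ 7.53) = 2(1 − Φ(4.16/√7.53)) = 2(1 − Φ(1.5160)) ≈ 0.1295

By the reflection principle for standard BM, P(τ_b ≤ t) = 2 · P(B_t ≥ b). Since B_t ~ N(0, t), P(B_t ≥ 4.16) = 1 − Φ(4.16/√t) = 1 − Φ(4.16/√7.53) = 1 − Φ(1.5160) ≈ 0.06476. Doubling: P(τ_{4.16} ≤ 7.53) ≈ 2 · 0.06476 = 0.12952 ≈ 0.1295.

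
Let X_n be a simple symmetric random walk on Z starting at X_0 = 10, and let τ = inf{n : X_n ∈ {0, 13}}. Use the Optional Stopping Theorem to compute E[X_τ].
E[X_τ] = 10

X_n is a martingale and τ is a bounded-mean stopping time (indeed τ is finite a.s. with bounded expectation since the walk is in a bounded region). By the OST, E[X_τ] = E[X_0] = 10. Equivalently: E[X_τ] = 13 · P(hit 13 first) + 0 · P(hit 0 first) = 13 · (10/13) = 10.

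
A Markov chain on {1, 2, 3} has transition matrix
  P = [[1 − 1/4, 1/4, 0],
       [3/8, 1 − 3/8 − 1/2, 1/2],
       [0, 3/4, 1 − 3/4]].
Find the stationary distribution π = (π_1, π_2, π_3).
π = (9/19, 6/19, 4/19)

This is a birth-death chain on three states, which satisfies detailed balance: π_1 · P_{12} = π_2 · P_{21} and π_2 · P_{23} = π_3 · P_{32}.
From π_1 · 1/4 = π_2 · 3/8: π_2/π_1 = (1/4)/(3/8) = 2/3.
From π_2 · 1/2 = π_3 · 3/4: π_3/π_2 = (1/2)/(3/4) = 2/3.
Take π_1 proportional to 1; then unnormalized π = (1, 2/3, 4/9). Normalize by dividing by the sum 19/9:
  π = (9/19, 6/19, 4/19).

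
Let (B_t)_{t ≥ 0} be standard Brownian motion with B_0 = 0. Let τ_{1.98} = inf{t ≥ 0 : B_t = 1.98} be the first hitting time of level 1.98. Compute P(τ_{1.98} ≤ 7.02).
P(τ_{1.98} ≤ 7.02) = 2(1 − Φ(1.98/√7.02)) = 2(1 − Φ(0.7473)) ≈ 0.4549

By the reflection principle for standard BM, P(τ_b ≤ t) = 2 · P(B_t ≥ b). Since B_t ~ N(0, t), P(B_t ≥ 1.98) = 1 − Φ(1.98/√t) = 1 − Φ(1.98/√7.02) = 1 − Φ(0.7473) ≈ 0.22744. Doubling: P(τ_{1.98} ≤ 7.02) ≈ 2 · 0.22744 = 0.45488 ≈ 0.4549.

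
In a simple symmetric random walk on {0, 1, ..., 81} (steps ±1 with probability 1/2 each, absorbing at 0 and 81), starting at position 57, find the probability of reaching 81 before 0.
P(hit 81 before 0) = 57/81 = 19/27

Let u_k = P(hit 81 before 0 | start at k). Then u_0 = 0, u_81 = 1, and u_k = u_{k-1}/2 + u_{k+1}/2 for 1 ≤ k ≤ 80. This harmonic recurrence is solved by u_k = k/81, giving u_57 = 57/81 = 19/27.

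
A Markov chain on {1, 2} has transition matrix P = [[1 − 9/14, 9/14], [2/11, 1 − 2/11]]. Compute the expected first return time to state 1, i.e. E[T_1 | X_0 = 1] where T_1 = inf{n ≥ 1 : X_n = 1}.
E[T_1 | X_0 = 1] = 1/π_1 = 127/28

For an irreducible recurrent Markov chain with stationary distribution π, E[T_i | X_0 = i] = 1/π_i (Kac's formula). Here π_1 = (2/11)/(9/14 + 2/11) = (2/11)/(127/154) = 28/127, so E[T_1 | X_0 = 1] = 1/π_1 = (9/14 + 2/11)/(2/11) = (127/154)/(2/11) = 127/28.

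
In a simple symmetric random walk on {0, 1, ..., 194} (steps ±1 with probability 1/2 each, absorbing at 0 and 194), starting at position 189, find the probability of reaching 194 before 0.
P(hit 194 before 0) = 189/194

Let u_k = P(hit 194 before 0 | start at k). Then u_0 = 0, u_194 = 1, and u_k = u_{k-1}/2 + u_{k+1}/2 for 1 ≤ k ≤ 193. This harmonic recurrence is solved by u_k = k/194, giving u_189 = 189/194.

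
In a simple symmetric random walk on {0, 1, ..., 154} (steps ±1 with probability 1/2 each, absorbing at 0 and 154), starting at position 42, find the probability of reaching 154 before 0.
P(hit 154 before 0) = 42/154 = 3/11

Let u_k = P(hit 154 before 0 | start at k). Then u_0 = 0, u_154 = 1, and u_k = u_{k-1}/2 + u_{k+1}/2 for 1 ≤ k ≤ 153. This harmonic recurrence is solved by u_k = k/154, giving u_42 = 42/154 = 3/11.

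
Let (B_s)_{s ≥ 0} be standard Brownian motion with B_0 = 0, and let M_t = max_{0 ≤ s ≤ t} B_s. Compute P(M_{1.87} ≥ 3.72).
P(M_{1.87} ≥ 3.72) = 2·P(B_{1.87} ≥ 3.72) = 2(1 − Φ(3.72/√1.87)) ≈ 0.0065

By the reflection principle for Brownian motion, P(M_t ≥ a) = 2 · P(B_t ≥ a) for a ≥ 0. Since B_t ~ N(0, t), P(B_t ≥ 3.72) = 1 − Φ(3.72/√t) = 1 − Φ(3.72/√1.87) = 1 − Φ(2.7203). So
  P(M_{1.87} ≥ 3.72) = 2(1 − Φ(2.7203)) ≈ 0.0065.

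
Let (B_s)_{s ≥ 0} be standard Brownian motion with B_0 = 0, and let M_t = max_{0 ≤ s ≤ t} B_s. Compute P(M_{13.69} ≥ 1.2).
P(M_{13.69} ≥ 1.2) = 2·P(B_{13.69} ≥ 1.2) = 2(1 − Φ(1.2/√13.69)) ≈ 0.7457

By the reflection principle for Brownian motion, P(M_t ≥ a) = 2 · P(B_t ≥ a) for a ≥ 0. Since B_t ~ N(0, t), P(B_t ≥ 1.2) = 1 − Φ(1.2/√t) = 1 − Φ(1.2/√13.69) = 1 − Φ(0.3243). So
  P(M_{13.69} ≥ 1.2) = 2(1 − Φ(0.3243)) ≈ 0.7457.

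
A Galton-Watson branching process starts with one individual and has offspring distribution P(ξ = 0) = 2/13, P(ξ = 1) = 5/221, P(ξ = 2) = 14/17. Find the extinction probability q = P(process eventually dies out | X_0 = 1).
q = 17/91

The pgf is f(s) = 2/13 + 5/221·s + 14/17·s². The extinction probability q is the smallest fixed point of f in [0, 1]. Setting s = f(s):
  14/17·s² + (5/221 − 1)·s + 2/13 = 0
  14/17·s² − (2/13 + 14/17)·s + 2/13 = 0
which factors as (s − 1)·(14/17·s − 2/13) = 0, giving roots s = 1 and s = (2/13)/(14/17) = 17/91.
Mean offspring μ = 5/221 + 2·14/17 = 369/221 > 1 (supercritical), so q < 1. The extinction probability is the smaller root: q = (2/13)/(14/17) = 17/91.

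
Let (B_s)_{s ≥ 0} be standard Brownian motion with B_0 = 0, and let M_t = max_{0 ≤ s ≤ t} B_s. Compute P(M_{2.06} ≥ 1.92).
P(M_{2.06} ≥ 1.92) = 2·P(B_{2.06} ≥ 1.92) = 2(1 − Φ(1.92/√2.06)) ≈ 0.1810

By the reflection principle for Brownian motion, P(M_t ≥ a) = 2 · P(B_t ≥ a) for a ≥ 0. Since B_t ~ N(0, t), P(B_t ≥ 1.92) = 1 − Φ(1.92/√t) = 1 − Φ(1.92/√2.06) = 1 − Φ(1.3377). So
  P(M_{2.06} ≥ 1.92) = 2(1 − Φ(1.3377)) ≈ 0.1810.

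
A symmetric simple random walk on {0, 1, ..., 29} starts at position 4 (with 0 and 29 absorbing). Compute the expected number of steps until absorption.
E[τ | X_0 = 4] = 100

Let v_k = E[τ | X_0 = k]. Boundary: v_0 = v_29 = 0. Recurrence: v_k = 1 + (v_{k-1} + v_{k+1})/2 for 1 ≤ k ≤ 28. The particular solution to v_k − (v_{k-1} + v_{k+1})/2 = 1 is v_k = −k^2. Adding homogeneous solution A + B k and matching boundaries gives v_k = k (29 − k). Substituting k = 4: v_4 = 4 · 25 = 100.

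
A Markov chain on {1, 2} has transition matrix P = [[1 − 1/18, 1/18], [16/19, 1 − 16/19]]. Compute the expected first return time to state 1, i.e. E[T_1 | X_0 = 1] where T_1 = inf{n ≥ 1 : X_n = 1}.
E[T_1 | X_0 = 1] = 1/π_1 = 307/288

For an irreducible recurrent Markov chain with stationary distribution π, E[T_i | X_0 = i] = 1/π_i (Kac's formula). Here π_1 = (16/19)/(1/18 + 16/19) = (16/19)/(307/342) = 288/307, so E[T_1 | X_0 = 1] = 1/π_1 = (1/18 + 16/19)/(16/19) = (307/342)/(16/19) = 307/288.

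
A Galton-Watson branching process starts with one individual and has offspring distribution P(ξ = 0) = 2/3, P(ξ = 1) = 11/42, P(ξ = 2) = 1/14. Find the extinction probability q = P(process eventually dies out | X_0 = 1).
q = 1

Mean offspring μ = 0·2/3 + 1·11/42 + 2·1/14 = 17/42 ≤ 1. For μ ≤ 1 with offspring not concentrated at 1, the Galton-Watson process goes extinct almost surely, so q = 1.
(Algebraic check: The pgf is f(s) = 2/3 + 11/42·s + 1/14·s². The extinction probability q is the smallest fixed point of f in [0, 1]. Setting s = f(s):
  1/14·s² + (11/42 − 1)·s + 2/3 = 0
  1/14·s² − (2/3 + 1/14)·s + 2/3 = 0
which factors as (s − 1)·(1/14·s − 2/3) = 0, giving roots s = 1 and s = (2/3)/(1/14) = 28/3. Since 28/3 ≥ 1, the smallest root in [0, 1] is s = 1.)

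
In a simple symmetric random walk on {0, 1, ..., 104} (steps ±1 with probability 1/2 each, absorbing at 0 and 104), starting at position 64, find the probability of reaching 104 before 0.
P(hit 104 before 0) = 64/104 = 8/13

Let u_k = P(hit 104 before 0 | start at k). Then u_0 = 0, u_104 = 1, and u_k = u_{k-1}/2 + u_{k+1}/2 for 1 ≤ k ≤ 103. This harmonic recurrence is solved by u_k = k/104, giving u_64 = 64/104 = 8/13.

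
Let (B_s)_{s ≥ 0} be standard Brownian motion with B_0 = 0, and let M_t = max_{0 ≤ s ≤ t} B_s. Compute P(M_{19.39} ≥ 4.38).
P(M_{19.39} ≥ 4.38) = 2·P(B_{19.39} ≥ 4.38) = 2(1 − Φ(4.38/√19.39)) ≈ 0.3199

By the reflection principle for Brownian motion, P(M_t ≥ a) = 2 · P(B_t ≥ a) for a ≥ 0. Since B_t ~ N(0, t), P(B_t ≥ 4.38) = 1 − Φ(4.38/√t) = 1 − Φ(4.38/√19.39) = 1 − Φ(0.9947). So
  P(M_{19.39} ≥ 4.38) = 2(1 − Φ(0.9947)) ≈ 0.3199.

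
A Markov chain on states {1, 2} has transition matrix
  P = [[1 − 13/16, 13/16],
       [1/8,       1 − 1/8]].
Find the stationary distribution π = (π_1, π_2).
π_1 = 2/15, π_2 = 13/15

Solve πP = π with π_1 + π_2 = 1. From πP = π: π_1 · (1 − 13/16) + π_2 · 1/8 = π_1 ⇒ π_2 · 1/8 = π_1 · 13/16 ⇒ π_2/π_1 = (13/16)/(1/8) = 13/2. Together with π_1 + π_2 = 1:
  π_1 = (1/8)/(13/16 + 1/8) = (1/8)/(15/16) = 2/15,
  π_2 = (13/16)/(13/16 + 1/8) = (13/16)/(15/16) = 13/15.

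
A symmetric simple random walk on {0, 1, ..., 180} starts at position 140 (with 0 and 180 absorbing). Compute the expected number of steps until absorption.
E[τ | X_0 = 140] = 5600

Let v_k = E[τ | X_0 = k]. Boundary: v_0 = v_180 = 0. Recurrence: v_k = 1 + (v_{k-1} + v_{k+1})/2 for 1 ≤ k ≤ 179. The particular solution to v_k − (v_{k-1} + v_{k+1})/2 = 1 is v_k = −k^2. Adding homogeneous solution A + B k and matching boundaries gives v_k = k (180 − k). Substituting k = 140: v_140 = 140 · 40 = 5600.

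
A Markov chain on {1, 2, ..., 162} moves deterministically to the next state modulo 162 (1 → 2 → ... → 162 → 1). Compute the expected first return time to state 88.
E[T_88 | X_0 = 88] = 162

The chain cycles deterministically, so starting at state 88 it returns in exactly 162 steps. Equivalently, the stationary distribution is uniform π_j = 1/162 for every state j, so by Kac's formula E[T_88] = 1/π_88 = 162.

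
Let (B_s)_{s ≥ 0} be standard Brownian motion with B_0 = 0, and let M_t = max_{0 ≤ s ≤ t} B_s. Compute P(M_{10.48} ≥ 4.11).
P(M_{10.48} ≥ 4.11) = 2·P(B_{10.48} ≥ 4.11) = 2(1 − Φ(4.11/√10.48)) ≈ 0.2042

By the reflection principle for Brownian motion, P(M_t ≥ a) = 2 · P(B_t ≥ a) for a ≥ 0. Since B_t ~ N(0, t), P(B_t ≥ 4.11) = 1 − Φ(4.11/√t) = 1 − Φ(4.11/√10.48) = 1 − Φ(1.2696). So
  P(M_{10.48} ≥ 4.11) = 2(1 − Φ(1.2696)) ≈ 0.2042.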